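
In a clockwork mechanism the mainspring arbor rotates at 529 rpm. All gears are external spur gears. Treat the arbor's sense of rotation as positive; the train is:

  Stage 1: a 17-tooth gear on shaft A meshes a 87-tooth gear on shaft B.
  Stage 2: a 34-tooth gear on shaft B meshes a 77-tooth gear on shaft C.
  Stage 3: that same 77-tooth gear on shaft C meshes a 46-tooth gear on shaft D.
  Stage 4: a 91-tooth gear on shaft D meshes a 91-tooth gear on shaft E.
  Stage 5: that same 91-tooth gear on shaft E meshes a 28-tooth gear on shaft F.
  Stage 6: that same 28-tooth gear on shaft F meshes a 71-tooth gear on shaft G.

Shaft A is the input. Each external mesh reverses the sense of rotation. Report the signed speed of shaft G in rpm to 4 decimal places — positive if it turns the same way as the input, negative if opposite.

Stage 1 [17T→87T]: ω = 529.0000×17/87 = 103.3678 rpm, dir flips to −; running = −103.3678
Stage 2 [34T→77T]: ω = 103.3678×34/77 = 45.6429 rpm, dir flips to +; running = +45.6429
Stage 3 [77T→46T]: ω = 45.6429×77/46 = 76.4023 rpm, dir flips to −; running = −76.4023
Stage 4 [91T→91T]: ω = 76.4023×91/91 = 76.4023 rpm, dir flips to +; running = +76.4023
Stage 5 [91T→28T]: ω = 76.4023×91/28 = 248.3075 rpm, dir flips to −; running = −248.3075
Stage 6 [28T→71T]: ω = 248.3075×28/71 = 97.9241 rpm, dir flips to +; running = +97.9241

+97.9241 rpm (same as input, |ω| = 97.9241 rpm)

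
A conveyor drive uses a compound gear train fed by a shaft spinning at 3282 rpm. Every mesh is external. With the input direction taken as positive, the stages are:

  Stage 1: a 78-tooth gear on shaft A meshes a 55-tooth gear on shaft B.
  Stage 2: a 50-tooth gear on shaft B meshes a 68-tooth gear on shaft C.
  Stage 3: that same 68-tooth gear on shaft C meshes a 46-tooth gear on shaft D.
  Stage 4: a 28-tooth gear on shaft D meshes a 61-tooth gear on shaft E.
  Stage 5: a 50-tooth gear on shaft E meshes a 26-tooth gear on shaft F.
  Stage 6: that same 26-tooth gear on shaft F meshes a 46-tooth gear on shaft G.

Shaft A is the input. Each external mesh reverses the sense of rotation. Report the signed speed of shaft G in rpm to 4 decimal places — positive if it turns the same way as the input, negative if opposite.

Stage 1 [78T→55T]: ω = 3282.0000×78/55 = 4654.4727 rpm, dir flips to −; running = −4654.4727
Stage 2 [50T→68T]: ω = 4654.4727×50/68 = 3422.4064 rpm, dir flips to +; running = +3422.4064
Stage 3 [68T→46T]: ω = 3422.4064×68/46 = 5059.2095 rpm, dir flips to −; running = −5059.2095
Stage 4 [28T→61T]: ω = 5059.2095×28/61 = 2322.2601 rpm, dir flips to +; running = +2322.2601
Stage 5 [50T→26T]: ω = 2322.2601×50/26 = 4465.8848 rpm, dir flips to −; running = −4465.8848
Stage 6 [26T→46T]: ω = 4465.8848×26/46 = 2524.1958 rpm, dir flips to +; running = +2524.1958

+2524.1958 rpm (same as input, |ω| = 2524.1958 rpm)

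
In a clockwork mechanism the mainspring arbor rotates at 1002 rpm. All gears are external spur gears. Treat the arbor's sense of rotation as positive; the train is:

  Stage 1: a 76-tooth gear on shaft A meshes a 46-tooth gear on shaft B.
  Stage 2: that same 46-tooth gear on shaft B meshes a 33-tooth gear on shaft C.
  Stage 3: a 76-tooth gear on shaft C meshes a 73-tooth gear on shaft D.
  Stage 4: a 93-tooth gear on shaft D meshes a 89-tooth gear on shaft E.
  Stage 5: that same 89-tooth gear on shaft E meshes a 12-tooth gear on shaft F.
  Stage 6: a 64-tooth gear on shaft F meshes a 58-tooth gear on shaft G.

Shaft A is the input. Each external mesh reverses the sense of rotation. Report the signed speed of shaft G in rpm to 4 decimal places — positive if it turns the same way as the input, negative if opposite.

+20545.2670 rpm (same as input, |ω| = 20545.2670 rpm)

Stage 1 [76T→46T]: ω = 1002.0000×76/46 = 1655.4783 rpm, dir flips to −; running = −1655.4783
Stage 2 [46T→33T]: ω = 1655.4783×46/33 = 2307.6364 rpm, dir flips to +; running = +2307.6364
Stage 3 [76T→73T]: ω = 2307.6364×76/73 = 2402.4707 rpm, dir flips to −; running = −2402.4707
Stage 4 [93T→89T]: ω = 2402.4707×93/89 = 2510.4469 rpm, dir flips to +; running = +2510.4469
Stage 5 [89T→12T]: ω = 2510.4469×89/12 = 18619.1482 rpm, dir flips to −; running = −18619.1482
Stage 6 [64T→58T]: ω = 18619.1482×64/58 = 20545.2670 rpm, dir flips to +; running = +20545.2670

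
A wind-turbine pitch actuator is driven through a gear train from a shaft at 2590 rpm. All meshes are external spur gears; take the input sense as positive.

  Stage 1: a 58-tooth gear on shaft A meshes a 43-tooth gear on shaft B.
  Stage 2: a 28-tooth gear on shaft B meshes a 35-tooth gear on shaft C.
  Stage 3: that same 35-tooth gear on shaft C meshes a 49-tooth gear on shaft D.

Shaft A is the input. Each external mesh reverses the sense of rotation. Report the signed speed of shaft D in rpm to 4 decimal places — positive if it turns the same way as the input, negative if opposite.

Stage 1 [58T→43T]: ω = 2590.0000×58/43 = 3493.4884 rpm, dir flips to −; running = −3493.4884
Stage 2 [28T→35T]: ω = 3493.4884×28/35 = 2794.7907 rpm, dir flips to +; running = +2794.7907
Stage 3 [35T→49T]: ω = 2794.7907×35/49 = 1996.2791 rpm, dir flips to −; running = −1996.2791

-1996.2791 rpm (opposite to input, |ω| = 1996.2791 rpm)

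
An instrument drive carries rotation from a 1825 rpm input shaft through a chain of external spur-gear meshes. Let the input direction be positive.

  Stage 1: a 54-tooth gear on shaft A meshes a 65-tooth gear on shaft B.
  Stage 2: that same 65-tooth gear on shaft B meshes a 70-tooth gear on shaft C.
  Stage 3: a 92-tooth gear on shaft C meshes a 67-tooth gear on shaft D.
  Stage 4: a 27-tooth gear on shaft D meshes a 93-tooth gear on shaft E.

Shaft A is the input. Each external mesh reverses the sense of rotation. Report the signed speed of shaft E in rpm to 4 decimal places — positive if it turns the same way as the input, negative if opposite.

Stage 1 [54T→65T]: ω = 1825.0000×54/65 = 1516.1538 rpm, dir flips to −; running = −1516.1538
Stage 2 [65T→70T]: ω = 1516.1538×65/70 = 1407.8571 rpm, dir flips to +; running = +1407.8571
Stage 3 [92T→67T]: ω = 1407.8571×92/67 = 1933.1770 rpm, dir flips to −; running = −1933.1770
Stage 4 [27T→93T]: ω = 1933.1770×27/93 = 561.2449 rpm, dir flips to +; running = +561.2449

+561.2449 rpm (same as input, |ω| = 561.2449 rpm)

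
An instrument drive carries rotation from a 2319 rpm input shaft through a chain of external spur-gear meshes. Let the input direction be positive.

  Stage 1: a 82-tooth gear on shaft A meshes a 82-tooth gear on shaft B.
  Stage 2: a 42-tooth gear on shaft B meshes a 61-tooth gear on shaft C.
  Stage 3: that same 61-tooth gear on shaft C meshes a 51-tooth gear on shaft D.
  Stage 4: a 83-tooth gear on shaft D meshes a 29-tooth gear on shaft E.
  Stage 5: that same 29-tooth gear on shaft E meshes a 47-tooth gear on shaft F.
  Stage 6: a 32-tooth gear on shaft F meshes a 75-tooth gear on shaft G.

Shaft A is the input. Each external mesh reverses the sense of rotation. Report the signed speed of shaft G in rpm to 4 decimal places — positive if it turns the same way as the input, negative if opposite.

Stage 1 [82T→82T]: ω = 2319.0000×82/82 = 2319.0000 rpm, dir flips to −; running = −2319.0000
Stage 2 [42T→61T]: ω = 2319.0000×42/61 = 1596.6885 rpm, dir flips to +; running = +1596.6885
Stage 3 [61T→51T]: ω = 1596.6885×61/51 = 1909.7647 rpm, dir flips to −; running = −1909.7647
Stage 4 [83T→29T]: ω = 1909.7647×83/29 = 5465.8783 rpm, dir flips to +; running = +5465.8783
Stage 5 [29T→47T]: ω = 5465.8783×29/47 = 3372.5632 rpm, dir flips to −; running = −3372.5632
Stage 6 [32T→75T]: ω = 3372.5632×32/75 = 1438.9603 rpm, dir flips to +; running = +1438.9603

+1438.9603 rpm (same as input, |ω| = 1438.9603 rpm)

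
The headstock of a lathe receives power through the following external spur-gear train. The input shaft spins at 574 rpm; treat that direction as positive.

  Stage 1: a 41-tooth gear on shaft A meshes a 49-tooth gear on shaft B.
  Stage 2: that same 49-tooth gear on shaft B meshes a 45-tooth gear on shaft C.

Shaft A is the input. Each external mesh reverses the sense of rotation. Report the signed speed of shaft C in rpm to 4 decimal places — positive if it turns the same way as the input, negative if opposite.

Stage 1 [41T→49T]: ω = 574.0000×41/49 = 480.2857 rpm, dir flips to −; running = −480.2857
Stage 2 [49T→45T]: ω = 480.2857×49/45 = 522.9778 rpm, dir flips to +; running = +522.9778

+522.9778 rpm (same as input, |ω| = 522.9778 rpm)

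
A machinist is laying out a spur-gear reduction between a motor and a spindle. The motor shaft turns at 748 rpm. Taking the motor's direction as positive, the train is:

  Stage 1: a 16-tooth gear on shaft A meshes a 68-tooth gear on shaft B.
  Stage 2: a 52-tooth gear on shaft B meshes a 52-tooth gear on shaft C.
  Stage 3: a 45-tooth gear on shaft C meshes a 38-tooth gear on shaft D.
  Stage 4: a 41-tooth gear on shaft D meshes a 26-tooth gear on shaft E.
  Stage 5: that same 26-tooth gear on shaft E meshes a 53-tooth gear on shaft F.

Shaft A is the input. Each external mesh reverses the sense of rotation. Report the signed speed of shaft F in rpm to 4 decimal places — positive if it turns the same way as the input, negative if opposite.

-161.2314 rpm (opposite to input, |ω| = 161.2314 rpm)

Stage 1 [16T→68T]: ω = 748.0000×16/68 = 176.0000 rpm, dir flips to −; running = −176.0000
Stage 2 [52T→52T]: ω = 176.0000×52/52 = 176.0000 rpm, dir flips to +; running = +176.0000
Stage 3 [45T→38T]: ω = 176.0000×45/38 = 208.4211 rpm, dir flips to −; running = −208.4211
Stage 4 [41T→26T]: ω = 208.4211×41/26 = 328.6640 rpm, dir flips to +; running = +328.6640
Stage 5 [26T→53T]: ω = 328.6640×26/53 = 161.2314 rpm, dir flips to −; running = −161.2314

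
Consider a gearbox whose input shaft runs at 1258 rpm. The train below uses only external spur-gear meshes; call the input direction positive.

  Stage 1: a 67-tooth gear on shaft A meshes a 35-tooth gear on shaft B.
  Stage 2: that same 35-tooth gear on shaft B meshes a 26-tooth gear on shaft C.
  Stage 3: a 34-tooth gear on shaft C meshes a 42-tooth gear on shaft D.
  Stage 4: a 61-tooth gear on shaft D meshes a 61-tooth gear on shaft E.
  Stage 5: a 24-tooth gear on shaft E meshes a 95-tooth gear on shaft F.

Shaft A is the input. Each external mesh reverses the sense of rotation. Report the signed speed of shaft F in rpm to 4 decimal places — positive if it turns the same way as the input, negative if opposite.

Stage 1 [67T→35T]: ω = 1258.0000×67/35 = 2408.1714 rpm, dir flips to −; running = −2408.1714
Stage 2 [35T→26T]: ω = 2408.1714×35/26 = 3241.7692 rpm, dir flips to +; running = +3241.7692
Stage 3 [34T→42T]: ω = 3241.7692×34/42 = 2624.2894 rpm, dir flips to −; running = −2624.2894
Stage 4 [61T→61T]: ω = 2624.2894×61/61 = 2624.2894 rpm, dir flips to +; running = +2624.2894
Stage 5 [24T→95T]: ω = 2624.2894×24/95 = 662.9784 rpm, dir flips to −; running = −662.9784

-662.9784 rpm (opposite to input, |ω| = 662.9784 rpm)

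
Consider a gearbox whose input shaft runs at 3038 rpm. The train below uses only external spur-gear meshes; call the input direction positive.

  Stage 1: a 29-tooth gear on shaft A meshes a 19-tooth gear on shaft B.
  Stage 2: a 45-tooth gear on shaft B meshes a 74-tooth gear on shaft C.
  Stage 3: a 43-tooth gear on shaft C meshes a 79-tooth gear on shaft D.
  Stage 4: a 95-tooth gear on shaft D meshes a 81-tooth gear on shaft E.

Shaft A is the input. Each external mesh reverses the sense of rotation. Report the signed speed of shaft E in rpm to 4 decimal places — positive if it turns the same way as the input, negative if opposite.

+1800.0846 rpm (same as input, |ω| = 1800.0846 rpm)

Stage 1 [29T→19T]: ω = 3038.0000×29/19 = 4636.9474 rpm, dir flips to −; running = −4636.9474
Stage 2 [45T→74T]: ω = 4636.9474×45/74 = 2819.7653 rpm, dir flips to +; running = +2819.7653
Stage 3 [43T→79T]: ω = 2819.7653×43/79 = 1534.8090 rpm, dir flips to −; running = −1534.8090
Stage 4 [95T→81T]: ω = 1534.8090×95/81 = 1800.0846 rpm, dir flips to +; running = +1800.0846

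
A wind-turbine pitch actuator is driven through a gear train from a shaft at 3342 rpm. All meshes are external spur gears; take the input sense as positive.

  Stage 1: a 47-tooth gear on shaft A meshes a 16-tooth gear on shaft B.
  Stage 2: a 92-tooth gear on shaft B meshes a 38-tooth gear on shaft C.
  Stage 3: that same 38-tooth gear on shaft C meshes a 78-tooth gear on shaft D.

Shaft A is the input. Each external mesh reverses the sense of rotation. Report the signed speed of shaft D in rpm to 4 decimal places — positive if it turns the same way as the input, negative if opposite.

-11579.1731 rpm (opposite to input, |ω| = 11579.1731 rpm)

Stage 1 [47T→16T]: ω = 3342.0000×47/16 = 9817.1250 rpm, dir flips to −; running = −9817.1250
Stage 2 [92T→38T]: ω = 9817.1250×92/38 = 23767.7763 rpm, dir flips to +; running = +23767.7763
Stage 3 [38T→78T]: ω = 23767.7763×38/78 = 11579.1731 rpm, dir flips to −; running = −11579.1731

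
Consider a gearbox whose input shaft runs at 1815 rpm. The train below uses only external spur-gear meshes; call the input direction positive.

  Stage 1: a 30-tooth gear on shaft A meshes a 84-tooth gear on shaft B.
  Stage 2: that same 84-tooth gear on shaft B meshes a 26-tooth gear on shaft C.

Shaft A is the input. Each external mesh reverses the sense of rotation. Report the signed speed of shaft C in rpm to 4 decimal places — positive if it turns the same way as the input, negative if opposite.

+2094.2308 rpm (same as input, |ω| = 2094.2308 rpm)

Stage 1 [30T→84T]: ω = 1815.0000×30/84 = 648.2143 rpm, dir flips to −; running = −648.2143
Stage 2 [84T→26T]: ω = 648.2143×84/26 = 2094.2308 rpm, dir flips to +; running = +2094.2308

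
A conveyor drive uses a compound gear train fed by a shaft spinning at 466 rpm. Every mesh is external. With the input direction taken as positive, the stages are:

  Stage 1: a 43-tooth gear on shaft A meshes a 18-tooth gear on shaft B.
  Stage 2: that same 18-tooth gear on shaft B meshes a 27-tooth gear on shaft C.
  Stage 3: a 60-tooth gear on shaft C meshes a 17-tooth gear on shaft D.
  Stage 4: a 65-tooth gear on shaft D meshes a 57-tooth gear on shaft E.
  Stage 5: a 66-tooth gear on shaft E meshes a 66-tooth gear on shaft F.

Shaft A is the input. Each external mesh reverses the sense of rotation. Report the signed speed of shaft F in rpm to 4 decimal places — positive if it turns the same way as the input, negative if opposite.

-2986.9740 rpm (opposite to input, |ω| = 2986.9740 rpm)

Stage 1 [43T→18T]: ω = 466.0000×43/18 = 1113.2222 rpm, dir flips to −; running = −1113.2222
Stage 2 [18T→27T]: ω = 1113.2222×18/27 = 742.1481 rpm, dir flips to +; running = +742.1481
Stage 3 [60T→17T]: ω = 742.1481×60/17 = 2619.3464 rpm, dir flips to −; running = −2619.3464
Stage 4 [65T→57T]: ω = 2619.3464×65/57 = 2986.9740 rpm, dir flips to +; running = +2986.9740
Stage 5 [66T→66T]: ω = 2986.9740×66/66 = 2986.9740 rpm, dir flips to −; running = −2986.9740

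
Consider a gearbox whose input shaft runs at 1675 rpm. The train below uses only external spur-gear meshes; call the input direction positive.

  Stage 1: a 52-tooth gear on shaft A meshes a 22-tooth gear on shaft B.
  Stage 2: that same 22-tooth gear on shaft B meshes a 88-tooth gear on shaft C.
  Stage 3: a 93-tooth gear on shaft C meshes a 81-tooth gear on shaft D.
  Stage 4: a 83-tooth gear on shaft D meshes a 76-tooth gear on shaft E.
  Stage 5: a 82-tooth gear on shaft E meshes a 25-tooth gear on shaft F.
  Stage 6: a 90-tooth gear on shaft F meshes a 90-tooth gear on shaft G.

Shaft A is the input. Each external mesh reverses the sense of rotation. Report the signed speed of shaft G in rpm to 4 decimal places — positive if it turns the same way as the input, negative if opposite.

Stage 1 [52T→22T]: ω = 1675.0000×52/22 = 3959.0909 rpm, dir flips to −; running = −3959.0909
Stage 2 [22T→88T]: ω = 3959.0909×22/88 = 989.7727 rpm, dir flips to +; running = +989.7727
Stage 3 [93T→81T]: ω = 989.7727×93/81 = 1136.4057 rpm, dir flips to −; running = −1136.4057
Stage 4 [83T→76T]: ω = 1136.4057×83/76 = 1241.0747 rpm, dir flips to +; running = +1241.0747
Stage 5 [82T→25T]: ω = 1241.0747×82/25 = 4070.7249 rpm, dir flips to −; running = −4070.7249
Stage 6 [90T→90T]: ω = 4070.7249×90/90 = 4070.7249 rpm, dir flips to +; running = +4070.7249

+4070.7249 rpm (same as input, |ω| = 4070.7249 rpm)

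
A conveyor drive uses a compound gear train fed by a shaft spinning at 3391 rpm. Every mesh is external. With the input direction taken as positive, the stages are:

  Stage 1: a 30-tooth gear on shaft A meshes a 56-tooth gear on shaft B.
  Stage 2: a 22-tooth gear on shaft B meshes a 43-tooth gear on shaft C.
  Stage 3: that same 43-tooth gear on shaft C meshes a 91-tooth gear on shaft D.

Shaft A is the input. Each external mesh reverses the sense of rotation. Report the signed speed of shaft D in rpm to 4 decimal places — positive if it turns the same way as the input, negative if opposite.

-439.1797 rpm (opposite to input, |ω| = 439.1797 rpm)

Stage 1 [30T→56T]: ω = 3391.0000×30/56 = 1816.6071 rpm, dir flips to −; running = −1816.6071
Stage 2 [22T→43T]: ω = 1816.6071×22/43 = 929.4269 rpm, dir flips to +; running = +929.4269
Stage 3 [43T→91T]: ω = 929.4269×43/91 = 439.1797 rpm, dir flips to −; running = −439.1797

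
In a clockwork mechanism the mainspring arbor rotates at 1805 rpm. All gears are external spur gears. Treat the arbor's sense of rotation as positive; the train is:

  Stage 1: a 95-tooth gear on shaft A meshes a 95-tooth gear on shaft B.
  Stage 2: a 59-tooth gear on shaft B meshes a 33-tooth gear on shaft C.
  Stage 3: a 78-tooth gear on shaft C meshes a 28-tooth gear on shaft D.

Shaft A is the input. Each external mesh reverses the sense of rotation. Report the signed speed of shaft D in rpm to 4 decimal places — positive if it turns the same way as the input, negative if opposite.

Stage 1 [95T→95T]: ω = 1805.0000×95/95 = 1805.0000 rpm, dir flips to −; running = −1805.0000
Stage 2 [59T→33T]: ω = 1805.0000×59/33 = 3227.1212 rpm, dir flips to +; running = +3227.1212
Stage 3 [78T→28T]: ω = 3227.1212×78/28 = 8989.8377 rpm, dir flips to −; running = −8989.8377

-8989.8377 rpm (opposite to input, |ω| = 8989.8377 rpm)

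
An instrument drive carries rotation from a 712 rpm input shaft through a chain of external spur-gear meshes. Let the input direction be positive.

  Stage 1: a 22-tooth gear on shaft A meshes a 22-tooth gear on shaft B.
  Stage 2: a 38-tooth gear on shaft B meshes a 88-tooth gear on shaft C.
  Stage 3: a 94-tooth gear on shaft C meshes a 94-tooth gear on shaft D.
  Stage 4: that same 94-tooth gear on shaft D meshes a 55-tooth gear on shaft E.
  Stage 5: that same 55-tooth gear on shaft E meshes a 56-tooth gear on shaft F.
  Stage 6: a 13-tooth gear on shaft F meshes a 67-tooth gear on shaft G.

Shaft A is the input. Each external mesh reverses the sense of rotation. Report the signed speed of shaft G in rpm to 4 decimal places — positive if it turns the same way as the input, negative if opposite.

Stage 1 [22T→22T]: ω = 712.0000×22/22 = 712.0000 rpm, dir flips to −; running = −712.0000
Stage 2 [38T→88T]: ω = 712.0000×38/88 = 307.4545 rpm, dir flips to +; running = +307.4545
Stage 3 [94T→94T]: ω = 307.4545×94/94 = 307.4545 rpm, dir flips to −; running = −307.4545
Stage 4 [94T→55T]: ω = 307.4545×94/55 = 525.4678 rpm, dir flips to +; running = +525.4678
Stage 5 [55T→56T]: ω = 525.4678×55/56 = 516.0844 rpm, dir flips to −; running = −516.0844
Stage 6 [13T→67T]: ω = 516.0844×13/67 = 100.1358 rpm, dir flips to +; running = +100.1358

+100.1358 rpm (same as input, |ω| = 100.1358 rpm)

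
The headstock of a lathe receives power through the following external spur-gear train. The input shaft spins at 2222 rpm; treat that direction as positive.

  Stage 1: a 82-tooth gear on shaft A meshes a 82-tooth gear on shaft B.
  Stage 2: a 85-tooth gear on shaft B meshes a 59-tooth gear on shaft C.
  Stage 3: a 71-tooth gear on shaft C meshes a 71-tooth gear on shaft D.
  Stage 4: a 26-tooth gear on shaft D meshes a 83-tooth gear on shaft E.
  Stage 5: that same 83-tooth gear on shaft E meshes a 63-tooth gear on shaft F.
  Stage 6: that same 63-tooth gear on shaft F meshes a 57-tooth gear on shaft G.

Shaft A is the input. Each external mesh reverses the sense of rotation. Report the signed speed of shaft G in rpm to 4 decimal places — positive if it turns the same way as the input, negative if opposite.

+1460.1903 rpm (same as input, |ω| = 1460.1903 rpm)

Stage 1 [82T→82T]: ω = 2222.0000×82/82 = 2222.0000 rpm, dir flips to −; running = −2222.0000
Stage 2 [85T→59T]: ω = 2222.0000×85/59 = 3201.1864 rpm, dir flips to +; running = +3201.1864
Stage 3 [71T→71T]: ω = 3201.1864×71/71 = 3201.1864 rpm, dir flips to −; running = −3201.1864
Stage 4 [26T→83T]: ω = 3201.1864×26/83 = 1002.7813 rpm, dir flips to +; running = +1002.7813
Stage 5 [83T→63T]: ω = 1002.7813×83/63 = 1321.1246 rpm, dir flips to −; running = −1321.1246
Stage 6 [63T→57T]: ω = 1321.1246×63/57 = 1460.1903 rpm, dir flips to +; running = +1460.1903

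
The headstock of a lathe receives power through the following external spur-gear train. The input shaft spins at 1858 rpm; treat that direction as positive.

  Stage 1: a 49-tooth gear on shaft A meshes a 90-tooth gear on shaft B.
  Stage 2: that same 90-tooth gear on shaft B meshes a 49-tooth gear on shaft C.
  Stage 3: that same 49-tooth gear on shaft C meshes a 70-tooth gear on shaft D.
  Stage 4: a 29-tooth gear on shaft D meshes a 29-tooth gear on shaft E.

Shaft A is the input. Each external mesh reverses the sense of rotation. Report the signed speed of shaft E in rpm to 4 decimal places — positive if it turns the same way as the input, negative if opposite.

+1300.6000 rpm (same as input, |ω| = 1300.6000 rpm)

Stage 1 [49T→90T]: ω = 1858.0000×49/90 = 1011.5778 rpm, dir flips to −; running = −1011.5778
Stage 2 [90T→49T]: ω = 1011.5778×90/49 = 1858.0000 rpm, dir flips to +; running = +1858.0000
Stage 3 [49T→70T]: ω = 1858.0000×49/70 = 1300.6000 rpm, dir flips to −; running = −1300.6000
Stage 4 [29T→29T]: ω = 1300.6000×29/29 = 1300.6000 rpm, dir flips to +; running = +1300.6000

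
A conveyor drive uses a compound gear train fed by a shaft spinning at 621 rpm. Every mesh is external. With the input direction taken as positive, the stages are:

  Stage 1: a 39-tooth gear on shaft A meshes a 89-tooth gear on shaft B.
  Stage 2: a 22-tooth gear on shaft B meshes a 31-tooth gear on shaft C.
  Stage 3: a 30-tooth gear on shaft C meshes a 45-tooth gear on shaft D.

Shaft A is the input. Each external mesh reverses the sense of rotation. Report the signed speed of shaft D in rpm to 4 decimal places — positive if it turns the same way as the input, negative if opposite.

Stage 1 [39T→89T]: ω = 621.0000×39/89 = 272.1236 rpm, dir flips to −; running = −272.1236
Stage 2 [22T→31T]: ω = 272.1236×22/31 = 193.1200 rpm, dir flips to +; running = +193.1200
Stage 3 [30T→45T]: ω = 193.1200×30/45 = 128.7466 rpm, dir flips to −; running = −128.7466

-128.7466 rpm (opposite to input, |ω| = 128.7466 rpm)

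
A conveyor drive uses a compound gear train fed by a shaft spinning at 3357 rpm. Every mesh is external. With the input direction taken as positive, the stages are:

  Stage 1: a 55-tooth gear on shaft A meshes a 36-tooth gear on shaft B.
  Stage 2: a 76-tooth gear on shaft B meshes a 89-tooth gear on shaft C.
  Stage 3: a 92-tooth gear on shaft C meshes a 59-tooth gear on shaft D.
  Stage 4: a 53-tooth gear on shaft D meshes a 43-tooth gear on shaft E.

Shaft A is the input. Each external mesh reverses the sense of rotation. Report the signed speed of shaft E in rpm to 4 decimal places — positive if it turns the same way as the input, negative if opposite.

+8417.4074 rpm (same as input, |ω| = 8417.4074 rpm)

Stage 1 [55T→36T]: ω = 3357.0000×55/36 = 5128.7500 rpm, dir flips to −; running = −5128.7500
Stage 2 [76T→89T]: ω = 5128.7500×76/89 = 4379.6067 rpm, dir flips to +; running = +4379.6067
Stage 3 [92T→59T]: ω = 4379.6067×92/59 = 6829.2173 rpm, dir flips to −; running = −6829.2173
Stage 4 [53T→43T]: ω = 6829.2173×53/43 = 8417.4074 rpm, dir flips to +; running = +8417.4074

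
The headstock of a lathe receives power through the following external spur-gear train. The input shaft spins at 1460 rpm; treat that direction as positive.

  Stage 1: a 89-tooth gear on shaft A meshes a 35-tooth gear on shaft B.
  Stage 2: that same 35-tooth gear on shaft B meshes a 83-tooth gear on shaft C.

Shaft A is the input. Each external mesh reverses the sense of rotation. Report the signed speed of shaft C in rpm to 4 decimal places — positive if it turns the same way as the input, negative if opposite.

+1565.5422 rpm (same as input, |ω| = 1565.5422 rpm)

Stage 1 [89T→35T]: ω = 1460.0000×89/35 = 3712.5714 rpm, dir flips to −; running = −3712.5714
Stage 2 [35T→83T]: ω = 3712.5714×35/83 = 1565.5422 rpm, dir flips to +; running = +1565.5422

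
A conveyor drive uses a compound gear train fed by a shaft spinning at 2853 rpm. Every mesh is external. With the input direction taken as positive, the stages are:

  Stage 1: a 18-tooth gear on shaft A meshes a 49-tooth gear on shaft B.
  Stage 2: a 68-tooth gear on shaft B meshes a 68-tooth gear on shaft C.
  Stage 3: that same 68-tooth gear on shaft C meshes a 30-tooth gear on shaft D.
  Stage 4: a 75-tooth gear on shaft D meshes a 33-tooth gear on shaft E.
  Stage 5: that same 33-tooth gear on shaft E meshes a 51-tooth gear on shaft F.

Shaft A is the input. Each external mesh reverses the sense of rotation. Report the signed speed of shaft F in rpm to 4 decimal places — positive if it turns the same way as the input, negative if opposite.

Stage 1 [18T→49T]: ω = 2853.0000×18/49 = 1048.0408 rpm, dir flips to −; running = −1048.0408
Stage 2 [68T→68T]: ω = 1048.0408×68/68 = 1048.0408 rpm, dir flips to +; running = +1048.0408
Stage 3 [68T→30T]: ω = 1048.0408×68/30 = 2375.5592 rpm, dir flips to −; running = −2375.5592
Stage 4 [75T→33T]: ω = 2375.5592×75/33 = 5398.9981 rpm, dir flips to +; running = +5398.9981
Stage 5 [33T→51T]: ω = 5398.9981×33/51 = 3493.4694 rpm, dir flips to −; running = −3493.4694

-3493.4694 rpm (opposite to input, |ω| = 3493.4694 rpm)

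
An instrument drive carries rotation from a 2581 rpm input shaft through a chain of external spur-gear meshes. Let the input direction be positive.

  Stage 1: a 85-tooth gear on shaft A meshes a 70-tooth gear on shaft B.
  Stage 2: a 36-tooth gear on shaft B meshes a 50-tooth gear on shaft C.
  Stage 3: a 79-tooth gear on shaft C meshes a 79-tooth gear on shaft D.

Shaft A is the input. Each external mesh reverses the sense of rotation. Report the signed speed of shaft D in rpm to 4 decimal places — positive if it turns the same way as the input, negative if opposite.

-2256.5314 rpm (opposite to input, |ω| = 2256.5314 rpm)

Stage 1 [85T→70T]: ω = 2581.0000×85/70 = 3134.0714 rpm, dir flips to −; running = −3134.0714
Stage 2 [36T→50T]: ω = 3134.0714×36/50 = 2256.5314 rpm, dir flips to +; running = +2256.5314
Stage 3 [79T→79T]: ω = 2256.5314×79/79 = 2256.5314 rpm, dir flips to −; running = −2256.5314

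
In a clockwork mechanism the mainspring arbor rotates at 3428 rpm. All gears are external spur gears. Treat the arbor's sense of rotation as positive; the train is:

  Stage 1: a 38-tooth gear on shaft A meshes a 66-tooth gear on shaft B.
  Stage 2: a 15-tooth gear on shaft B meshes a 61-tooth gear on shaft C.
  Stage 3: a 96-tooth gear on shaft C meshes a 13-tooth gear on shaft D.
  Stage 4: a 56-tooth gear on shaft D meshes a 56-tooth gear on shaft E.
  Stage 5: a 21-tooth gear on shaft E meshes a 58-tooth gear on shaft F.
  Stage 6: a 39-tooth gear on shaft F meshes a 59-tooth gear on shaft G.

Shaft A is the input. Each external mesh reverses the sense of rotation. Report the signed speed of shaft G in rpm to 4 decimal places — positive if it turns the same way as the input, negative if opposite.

Stage 1 [38T→66T]: ω = 3428.0000×38/66 = 1973.6970 rpm, dir flips to −; running = −1973.6970
Stage 2 [15T→61T]: ω = 1973.6970×15/61 = 485.3353 rpm, dir flips to +; running = +485.3353
Stage 3 [96T→13T]: ω = 485.3353×96/13 = 3584.0147 rpm, dir flips to −; running = −3584.0147
Stage 4 [56T→56T]: ω = 3584.0147×56/56 = 3584.0147 rpm, dir flips to +; running = +3584.0147
Stage 5 [21T→58T]: ω = 3584.0147×21/58 = 1297.6605 rpm, dir flips to −; running = −1297.6605
Stage 6 [39T→59T]: ω = 1297.6605×39/59 = 857.7756 rpm, dir flips to +; running = +857.7756

+857.7756 rpm (same as input, |ω| = 857.7756 rpm)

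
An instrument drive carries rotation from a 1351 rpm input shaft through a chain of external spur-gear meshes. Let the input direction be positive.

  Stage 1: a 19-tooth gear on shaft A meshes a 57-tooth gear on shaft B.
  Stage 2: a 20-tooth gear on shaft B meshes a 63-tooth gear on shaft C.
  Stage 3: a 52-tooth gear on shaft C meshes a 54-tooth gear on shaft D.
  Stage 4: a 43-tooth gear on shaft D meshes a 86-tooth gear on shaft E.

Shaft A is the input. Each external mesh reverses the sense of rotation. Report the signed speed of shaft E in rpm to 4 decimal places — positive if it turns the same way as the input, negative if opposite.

Stage 1 [19T→57T]: ω = 1351.0000×19/57 = 450.3333 rpm, dir flips to −; running = −450.3333
Stage 2 [20T→63T]: ω = 450.3333×20/63 = 142.9630 rpm, dir flips to +; running = +142.9630
Stage 3 [52T→54T]: ω = 142.9630×52/54 = 137.6680 rpm, dir flips to −; running = −137.6680
Stage 4 [43T→86T]: ω = 137.6680×43/86 = 68.8340 rpm, dir flips to +; running = +68.8340

+68.8340 rpm (same as input, |ω| = 68.8340 rpm)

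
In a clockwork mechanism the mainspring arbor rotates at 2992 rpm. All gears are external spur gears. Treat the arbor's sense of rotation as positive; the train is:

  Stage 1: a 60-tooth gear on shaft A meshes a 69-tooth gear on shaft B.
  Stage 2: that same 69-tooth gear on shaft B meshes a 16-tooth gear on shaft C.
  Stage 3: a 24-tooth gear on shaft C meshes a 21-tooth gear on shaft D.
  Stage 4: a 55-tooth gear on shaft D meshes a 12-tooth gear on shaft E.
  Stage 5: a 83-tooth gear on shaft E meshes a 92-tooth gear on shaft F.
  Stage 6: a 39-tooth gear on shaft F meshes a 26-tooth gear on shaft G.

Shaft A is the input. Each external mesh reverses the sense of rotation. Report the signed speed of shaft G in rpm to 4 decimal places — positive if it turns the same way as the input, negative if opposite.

Stage 1 [60T→69T]: ω = 2992.0000×60/69 = 2601.7391 rpm, dir flips to −; running = −2601.7391
Stage 2 [69T→16T]: ω = 2601.7391×69/16 = 11220.0000 rpm, dir flips to +; running = +11220.0000
Stage 3 [24T→21T]: ω = 11220.0000×24/21 = 12822.8571 rpm, dir flips to −; running = −12822.8571
Stage 4 [55T→12T]: ω = 12822.8571×55/12 = 58771.4286 rpm, dir flips to +; running = +58771.4286
Stage 5 [83T→92T]: ω = 58771.4286×83/92 = 53022.0497 rpm, dir flips to −; running = −53022.0497
Stage 6 [39T→26T]: ω = 53022.0497×39/26 = 79533.0745 rpm, dir flips to +; running = +79533.0745

+79533.0745 rpm (same as input, |ω| = 79533.0745 rpm)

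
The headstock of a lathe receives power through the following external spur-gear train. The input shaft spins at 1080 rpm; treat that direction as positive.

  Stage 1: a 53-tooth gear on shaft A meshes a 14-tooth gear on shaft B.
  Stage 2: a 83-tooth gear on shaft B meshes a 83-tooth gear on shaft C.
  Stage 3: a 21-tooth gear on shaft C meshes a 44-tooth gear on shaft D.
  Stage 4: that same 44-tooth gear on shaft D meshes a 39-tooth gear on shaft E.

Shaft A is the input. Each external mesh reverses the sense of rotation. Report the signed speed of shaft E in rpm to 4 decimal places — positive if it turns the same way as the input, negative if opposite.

+2201.5385 rpm (same as input, |ω| = 2201.5385 rpm)

Stage 1 [53T→14T]: ω = 1080.0000×53/14 = 4088.5714 rpm, dir flips to −; running = −4088.5714
Stage 2 [83T→83T]: ω = 4088.5714×83/83 = 4088.5714 rpm, dir flips to +; running = +4088.5714
Stage 3 [21T→44T]: ω = 4088.5714×21/44 = 1951.3636 rpm, dir flips to −; running = −1951.3636
Stage 4 [44T→39T]: ω = 1951.3636×44/39 = 2201.5385 rpm, dir flips to +; running = +2201.5385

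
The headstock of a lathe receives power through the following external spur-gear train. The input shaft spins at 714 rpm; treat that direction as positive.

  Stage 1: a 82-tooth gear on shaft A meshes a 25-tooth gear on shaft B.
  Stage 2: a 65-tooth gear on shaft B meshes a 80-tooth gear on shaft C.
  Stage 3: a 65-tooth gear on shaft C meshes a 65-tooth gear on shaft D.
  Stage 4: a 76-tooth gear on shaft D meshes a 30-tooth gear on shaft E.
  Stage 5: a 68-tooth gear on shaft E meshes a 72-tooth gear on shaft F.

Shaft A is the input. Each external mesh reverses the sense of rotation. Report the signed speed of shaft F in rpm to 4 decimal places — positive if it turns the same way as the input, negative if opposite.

Stage 1 [82T→25T]: ω = 714.0000×82/25 = 2341.9200 rpm, dir flips to −; running = −2341.9200
Stage 2 [65T→80T]: ω = 2341.9200×65/80 = 1902.8100 rpm, dir flips to +; running = +1902.8100
Stage 3 [65T→65T]: ω = 1902.8100×65/65 = 1902.8100 rpm, dir flips to −; running = −1902.8100
Stage 4 [76T→30T]: ω = 1902.8100×76/30 = 4820.4520 rpm, dir flips to +; running = +4820.4520
Stage 5 [68T→72T]: ω = 4820.4520×68/72 = 4552.6491 rpm, dir flips to −; running = −4552.6491

-4552.6491 rpm (opposite to input, |ω| = 4552.6491 rpm)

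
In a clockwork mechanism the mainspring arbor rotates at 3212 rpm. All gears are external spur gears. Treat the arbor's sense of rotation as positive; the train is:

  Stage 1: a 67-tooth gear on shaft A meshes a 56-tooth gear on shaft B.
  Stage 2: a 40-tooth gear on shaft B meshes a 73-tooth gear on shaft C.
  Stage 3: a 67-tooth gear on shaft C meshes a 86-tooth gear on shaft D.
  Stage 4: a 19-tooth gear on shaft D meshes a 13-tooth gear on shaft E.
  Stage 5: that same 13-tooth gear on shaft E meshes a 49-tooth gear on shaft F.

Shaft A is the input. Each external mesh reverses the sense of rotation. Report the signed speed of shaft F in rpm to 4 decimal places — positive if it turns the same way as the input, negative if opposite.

-636.1116 rpm (opposite to input, |ω| = 636.1116 rpm)

Stage 1 [67T→56T]: ω = 3212.0000×67/56 = 3842.9286 rpm, dir flips to −; running = −3842.9286
Stage 2 [40T→73T]: ω = 3842.9286×40/73 = 2105.7143 rpm, dir flips to +; running = +2105.7143
Stage 3 [67T→86T]: ω = 2105.7143×67/86 = 1640.4983 rpm, dir flips to −; running = −1640.4983
Stage 4 [19T→13T]: ω = 1640.4983×19/13 = 2397.6514 rpm, dir flips to +; running = +2397.6514
Stage 5 [13T→49T]: ω = 2397.6514×13/49 = 636.1116 rpm, dir flips to −; running = −636.1116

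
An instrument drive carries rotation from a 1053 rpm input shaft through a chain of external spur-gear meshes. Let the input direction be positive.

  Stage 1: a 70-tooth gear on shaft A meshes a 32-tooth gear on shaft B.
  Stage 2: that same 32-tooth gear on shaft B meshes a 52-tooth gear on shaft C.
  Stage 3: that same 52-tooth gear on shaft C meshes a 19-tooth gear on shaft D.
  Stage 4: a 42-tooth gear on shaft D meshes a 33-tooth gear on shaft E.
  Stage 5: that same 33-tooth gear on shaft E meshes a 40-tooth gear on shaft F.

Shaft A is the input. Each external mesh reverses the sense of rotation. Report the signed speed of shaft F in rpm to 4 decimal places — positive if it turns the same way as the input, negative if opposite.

Stage 1 [70T→32T]: ω = 1053.0000×70/32 = 2303.4375 rpm, dir flips to −; running = −2303.4375
Stage 2 [32T→52T]: ω = 2303.4375×32/52 = 1417.5000 rpm, dir flips to +; running = +1417.5000
Stage 3 [52T→19T]: ω = 1417.5000×52/19 = 3879.4737 rpm, dir flips to −; running = −3879.4737
Stage 4 [42T→33T]: ω = 3879.4737×42/33 = 4937.5120 rpm, dir flips to +; running = +4937.5120
Stage 5 [33T→40T]: ω = 4937.5120×33/40 = 4073.4474 rpm, dir flips to −; running = −4073.4474

-4073.4474 rpm (opposite to input, |ω| = 4073.4474 rpm)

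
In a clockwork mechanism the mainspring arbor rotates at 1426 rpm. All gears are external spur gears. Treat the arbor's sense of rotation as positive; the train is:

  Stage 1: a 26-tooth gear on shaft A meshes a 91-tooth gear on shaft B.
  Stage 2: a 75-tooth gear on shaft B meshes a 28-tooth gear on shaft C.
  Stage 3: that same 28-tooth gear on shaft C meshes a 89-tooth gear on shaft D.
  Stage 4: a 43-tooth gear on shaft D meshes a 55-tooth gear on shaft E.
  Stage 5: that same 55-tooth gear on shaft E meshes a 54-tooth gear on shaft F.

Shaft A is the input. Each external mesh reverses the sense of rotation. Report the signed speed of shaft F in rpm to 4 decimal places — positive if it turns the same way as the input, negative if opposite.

-273.3993 rpm (opposite to input, |ω| = 273.3993 rpm)

Stage 1 [26T→91T]: ω = 1426.0000×26/91 = 407.4286 rpm, dir flips to −; running = −407.4286
Stage 2 [75T→28T]: ω = 407.4286×75/28 = 1091.3265 rpm, dir flips to +; running = +1091.3265
Stage 3 [28T→89T]: ω = 1091.3265×28/89 = 343.3387 rpm, dir flips to −; running = −343.3387
Stage 4 [43T→55T]: ω = 343.3387×43/55 = 268.4284 rpm, dir flips to +; running = +268.4284
Stage 5 [55T→54T]: ω = 268.4284×55/54 = 273.3993 rpm, dir flips to −; running = −273.3993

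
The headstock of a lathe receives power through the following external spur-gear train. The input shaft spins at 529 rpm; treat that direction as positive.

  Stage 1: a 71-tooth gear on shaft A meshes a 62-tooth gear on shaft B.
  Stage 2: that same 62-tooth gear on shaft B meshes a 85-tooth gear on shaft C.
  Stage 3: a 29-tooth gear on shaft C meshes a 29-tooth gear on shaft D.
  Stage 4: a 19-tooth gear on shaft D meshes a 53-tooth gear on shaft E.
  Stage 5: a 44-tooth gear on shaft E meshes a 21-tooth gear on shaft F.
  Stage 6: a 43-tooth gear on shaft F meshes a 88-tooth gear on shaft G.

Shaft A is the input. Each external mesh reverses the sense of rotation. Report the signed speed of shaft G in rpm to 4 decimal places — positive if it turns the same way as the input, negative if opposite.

+162.1780 rpm (same as input, |ω| = 162.1780 rpm)

Stage 1 [71T→62T]: ω = 529.0000×71/62 = 605.7903 rpm, dir flips to −; running = −605.7903
Stage 2 [62T→85T]: ω = 605.7903×62/85 = 441.8706 rpm, dir flips to +; running = +441.8706
Stage 3 [29T→29T]: ω = 441.8706×29/29 = 441.8706 rpm, dir flips to −; running = −441.8706
Stage 4 [19T→53T]: ω = 441.8706×19/53 = 158.4064 rpm, dir flips to +; running = +158.4064
Stage 5 [44T→21T]: ω = 158.4064×44/21 = 331.8992 rpm, dir flips to −; running = −331.8992
Stage 6 [43T→88T]: ω = 331.8992×43/88 = 162.1780 rpm, dir flips to +; running = +162.1780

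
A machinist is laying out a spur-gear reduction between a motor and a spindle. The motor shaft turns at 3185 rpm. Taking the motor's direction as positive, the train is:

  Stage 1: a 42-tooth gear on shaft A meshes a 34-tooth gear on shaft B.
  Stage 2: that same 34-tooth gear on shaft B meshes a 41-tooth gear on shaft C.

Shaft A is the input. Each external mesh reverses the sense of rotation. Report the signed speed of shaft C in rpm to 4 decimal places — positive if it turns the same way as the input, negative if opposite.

Stage 1 [42T→34T]: ω = 3185.0000×42/34 = 3934.4118 rpm, dir flips to −; running = −3934.4118
Stage 2 [34T→41T]: ω = 3934.4118×34/41 = 3262.6829 rpm, dir flips to +; running = +3262.6829

+3262.6829 rpm (same as input, |ω| = 3262.6829 rpm)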